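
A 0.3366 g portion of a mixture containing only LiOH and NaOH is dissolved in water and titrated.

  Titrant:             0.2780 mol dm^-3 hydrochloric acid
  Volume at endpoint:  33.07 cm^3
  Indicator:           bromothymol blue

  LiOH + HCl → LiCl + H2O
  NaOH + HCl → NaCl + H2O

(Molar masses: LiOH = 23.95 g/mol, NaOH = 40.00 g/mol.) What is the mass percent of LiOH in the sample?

n(HCl) = 0.03307 × 0.2780 = 9.193 × 10^-3 mol
Let x = n(LiOH), y = n(NaOH).
Titrant: 1x + 1y = 9.193 × 10^-3;  mass: 23.95x + 40.00y = 0.3366
Solving, x = 1.940 × 10^-3 mol, y = 7.253 × 10^-3 mol
mass of LiOH = 1.940 × 10^-3 × 23.95 = 0.04647 g
% LiOH = 0.04647 / 0.3366 × 100 = 13.80 %

13.80 %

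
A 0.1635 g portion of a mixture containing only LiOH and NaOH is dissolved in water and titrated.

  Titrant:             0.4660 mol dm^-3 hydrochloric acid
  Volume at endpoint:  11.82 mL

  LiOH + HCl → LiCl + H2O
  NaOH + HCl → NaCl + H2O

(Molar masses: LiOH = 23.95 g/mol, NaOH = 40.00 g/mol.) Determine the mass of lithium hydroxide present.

n(HCl) = 0.01182 × 0.4660 = 5.508 × 10^-3 mol
Let x = n(LiOH), y = n(NaOH).
Titrant: 1x + 1y = 5.508 × 10^-3;  mass: 23.95x + 40.00y = 0.1635
Solving, x = 3.540 × 10^-3 mol, y = 1.968 × 10^-3 mol
mass of LiOH = 3.540 × 10^-3 × 23.95 = 0.08479 g

0.08479 g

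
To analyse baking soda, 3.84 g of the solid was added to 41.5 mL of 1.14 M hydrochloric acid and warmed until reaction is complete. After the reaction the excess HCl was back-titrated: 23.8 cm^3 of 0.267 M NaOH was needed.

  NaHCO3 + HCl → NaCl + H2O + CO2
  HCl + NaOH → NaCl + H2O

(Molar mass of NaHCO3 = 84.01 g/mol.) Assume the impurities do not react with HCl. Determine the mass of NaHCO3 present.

3.44 g

n(HCl) added = 0.0415 × 1.14 = 0.0473 mol
n(NaOH) used in back-titration = 0.0238 × 0.267 = 6.35 × 10^-3 mol
n(HCl) left over = 6.35 × 10^-3 mol (1:1 ratio)
n(HCl) consumed by analyte = 0.0473 − 6.35 × 10^-3 = 0.0410 mol
n(NaHCO3) = 0.0410 mol (1:1 ratio)
mass of NaHCO3 = 0.0410 × 84.01 = 3.44 g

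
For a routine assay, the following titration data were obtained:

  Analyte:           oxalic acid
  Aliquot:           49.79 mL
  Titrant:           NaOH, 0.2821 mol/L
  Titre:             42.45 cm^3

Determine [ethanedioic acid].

H2C2O4 + 2 NaOH → Na2C2O4 + 2 H2O
n(NaOH) = 0.04245 L × 0.2821 mol/L = 0.01198 mol
From the 1:2 mole ratio, n(H2C2O4) = 1/2 × 0.01198 = 5.988 × 10^-3 mol
[H2C2O4] = 5.988 × 10^-3 mol / 0.04979 L = 0.1203 mol/L

0.1203 mol/L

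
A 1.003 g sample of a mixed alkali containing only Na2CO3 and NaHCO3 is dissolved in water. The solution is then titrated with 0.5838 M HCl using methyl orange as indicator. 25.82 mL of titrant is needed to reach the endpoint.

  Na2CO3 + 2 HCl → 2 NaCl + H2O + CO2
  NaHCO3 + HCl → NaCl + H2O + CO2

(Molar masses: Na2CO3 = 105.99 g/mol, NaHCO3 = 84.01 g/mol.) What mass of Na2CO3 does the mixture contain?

0.4500 g

n(HCl) = 0.02582 × 0.5838 = 0.01507 mol
Let x = n(Na2CO3), y = n(NaHCO3).
Titrant: 2x + 1y = 0.01507;  mass: 105.99x + 84.01y = 1.003
Solving, x = 4.245 × 10^-3 mol, y = 6.583 × 10^-3 mol
mass of Na2CO3 = 4.245 × 10^-3 × 105.99 = 0.4500 g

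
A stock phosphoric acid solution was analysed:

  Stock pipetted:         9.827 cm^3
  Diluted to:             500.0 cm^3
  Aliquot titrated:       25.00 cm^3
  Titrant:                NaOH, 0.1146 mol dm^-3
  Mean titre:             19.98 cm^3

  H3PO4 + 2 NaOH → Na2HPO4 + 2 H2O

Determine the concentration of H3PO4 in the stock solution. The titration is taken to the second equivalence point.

2.330 mol/L

n(NaOH) = 0.01998 × 0.1146 = 2.290 × 10^-3 mol
From the 1:2 ratio, n(H3PO4) in the aliquot = 1/2 × 2.290 × 10^-3 = 1.145 × 10^-3 mol
[H3PO4]_dilute = 1.145 × 10^-3 / 0.02500 = 0.04579 mol/L
Dilution factor = 500.0 / 9.827 = 50.88
[H3PO4]_stock = 0.04579 × 50.88 = 2.330 mol/L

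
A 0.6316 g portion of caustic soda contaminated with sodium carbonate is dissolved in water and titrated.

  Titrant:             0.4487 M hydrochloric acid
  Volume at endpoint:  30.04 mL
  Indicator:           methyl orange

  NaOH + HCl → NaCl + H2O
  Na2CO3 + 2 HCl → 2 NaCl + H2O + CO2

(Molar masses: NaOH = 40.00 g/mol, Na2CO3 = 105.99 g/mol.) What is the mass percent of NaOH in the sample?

n(HCl) = 0.03004 × 0.4487 = 0.01348 mol
Let x = n(NaOH), y = n(Na2CO3).
Titrant: 1x + 2y = 0.01348;  mass: 40.00x + 105.99y = 0.6316
Solving, x = 6.365 × 10^-3 mol, y = 3.557 × 10^-3 mol
mass of NaOH = 6.365 × 10^-3 × 40.00 = 0.2546 g
% NaOH = 0.2546 / 0.6316 × 100 = 40.31 %

40.31 %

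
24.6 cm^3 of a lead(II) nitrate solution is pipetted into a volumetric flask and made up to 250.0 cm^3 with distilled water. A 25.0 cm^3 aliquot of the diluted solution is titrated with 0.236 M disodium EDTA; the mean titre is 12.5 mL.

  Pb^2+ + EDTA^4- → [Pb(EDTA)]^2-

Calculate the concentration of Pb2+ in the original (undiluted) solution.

1.20 M

n(EDTA) = 0.0125 × 0.236 = 2.95 × 10^-3 mol
n(Pb2+) in the aliquot = 2.95 × 10^-3 mol (1:1 ratio)
[Pb2+]_dilute = 2.95 × 10^-3 / 0.0250 = 0.118 mol/L
Dilution factor = 250.0 / 24.6 = 10.16
[Pb2+]_stock = 0.118 × 10.16 = 1.20 mol/L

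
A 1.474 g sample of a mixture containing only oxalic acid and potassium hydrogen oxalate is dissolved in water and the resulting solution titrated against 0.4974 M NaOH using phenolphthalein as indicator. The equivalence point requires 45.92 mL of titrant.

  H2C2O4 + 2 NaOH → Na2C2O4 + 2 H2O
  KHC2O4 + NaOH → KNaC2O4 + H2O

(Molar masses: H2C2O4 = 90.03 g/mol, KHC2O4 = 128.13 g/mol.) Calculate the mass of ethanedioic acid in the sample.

0.7867 g

n(NaOH) = 0.04592 × 0.4974 = 0.02284 mol
Let x = n(H2C2O4), y = n(KHC2O4).
Titrant: 2x + 1y = 0.02284;  mass: 90.03x + 128.13y = 1.474
Solving, x = 8.738 × 10^-3 mol, y = 5.364 × 10^-3 mol
mass of H2C2O4 = 8.738 × 10^-3 × 90.03 = 0.7867 g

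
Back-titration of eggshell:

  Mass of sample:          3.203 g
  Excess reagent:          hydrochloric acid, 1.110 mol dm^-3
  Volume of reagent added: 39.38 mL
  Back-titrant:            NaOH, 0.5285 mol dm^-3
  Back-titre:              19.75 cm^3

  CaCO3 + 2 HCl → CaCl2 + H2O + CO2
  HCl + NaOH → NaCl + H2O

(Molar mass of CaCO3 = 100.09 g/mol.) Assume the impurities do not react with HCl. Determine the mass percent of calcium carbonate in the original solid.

n(HCl) added = 0.03938 × 1.110 = 0.04371 mol
n(NaOH) used in back-titration = 0.01975 × 0.5285 = 0.01044 mol
n(HCl) left over = 0.01044 mol (1:1 ratio)
n(HCl) consumed by analyte = 0.04371 − 0.01044 = 0.03327 mol
From the 1:2 ratio, n(CaCO3) = 1/2 × 0.03327 = 0.01664 mol
mass of CaCO3 = 0.01664 × 100.09 = 1.665 g
% CaCO3 = 1.665 / 3.203 × 100 = 51.99 %

51.99 %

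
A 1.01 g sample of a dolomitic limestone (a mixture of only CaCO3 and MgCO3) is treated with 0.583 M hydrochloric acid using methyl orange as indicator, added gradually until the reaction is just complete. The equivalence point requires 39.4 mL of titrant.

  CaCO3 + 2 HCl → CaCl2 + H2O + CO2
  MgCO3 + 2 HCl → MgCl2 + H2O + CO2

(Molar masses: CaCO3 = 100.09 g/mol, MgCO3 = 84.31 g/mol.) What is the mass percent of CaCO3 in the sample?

26.2 %

n(HCl) = 0.0394 × 0.583 = 0.0230 mol
Let x = n(CaCO3), y = n(MgCO3).
Titrant: 2x + 2y = 0.0230;  mass: 100.09x + 84.31y = 1.01
Solving, x = 2.64 × 10^-3 mol, y = 8.84 × 10^-3 mol
mass of CaCO3 = 2.64 × 10^-3 × 100.09 = 0.264 g
% CaCO3 = 0.264 / 1.01 × 100 = 26.2 %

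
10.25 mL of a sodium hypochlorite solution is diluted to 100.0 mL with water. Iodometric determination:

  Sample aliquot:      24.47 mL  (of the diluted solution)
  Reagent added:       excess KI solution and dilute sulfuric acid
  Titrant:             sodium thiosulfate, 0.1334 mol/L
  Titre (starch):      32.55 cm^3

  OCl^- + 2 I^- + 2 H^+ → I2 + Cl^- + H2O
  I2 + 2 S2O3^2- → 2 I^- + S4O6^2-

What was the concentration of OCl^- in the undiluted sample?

n(S2O3^2-) = 0.03255 × 0.1334 = 4.342 × 10^-3 mol
n(I2) = n(S2O3^2-)/2 = 2.171 × 10^-3 mol
n(OCl^-) in the aliquot = 2.171 × 10^-3 mol (1:1 ratio)
[OCl^-]_dilute = 2.171 × 10^-3 / 0.02447 = 0.08872 mol/L
[OCl^-]_original = 0.08872 × 100.0/10.25 = 0.8656 mol/L

0.8656 mol/L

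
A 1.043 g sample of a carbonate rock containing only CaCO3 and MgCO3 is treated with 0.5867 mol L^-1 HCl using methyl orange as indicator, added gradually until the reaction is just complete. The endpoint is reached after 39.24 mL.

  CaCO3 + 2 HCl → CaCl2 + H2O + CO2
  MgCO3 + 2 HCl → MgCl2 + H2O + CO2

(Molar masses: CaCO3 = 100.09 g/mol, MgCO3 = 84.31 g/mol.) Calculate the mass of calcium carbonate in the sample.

n(HCl) = 0.03924 × 0.5867 = 0.02302 mol
Let x = n(CaCO3), y = n(MgCO3).
Titrant: 2x + 2y = 0.02302;  mass: 100.09x + 84.31y = 1.043
Solving, x = 4.595 × 10^-3 mol, y = 6.916 × 10^-3 mol
mass of CaCO3 = 4.595 × 10^-3 × 100.09 = 0.4599 g

0.4599 g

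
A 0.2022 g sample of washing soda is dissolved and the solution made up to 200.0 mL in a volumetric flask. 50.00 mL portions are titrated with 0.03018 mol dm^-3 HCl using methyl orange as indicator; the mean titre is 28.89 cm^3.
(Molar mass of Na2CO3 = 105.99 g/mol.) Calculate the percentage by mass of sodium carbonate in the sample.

91.41 %

Na2CO3 + 2 HCl → 2 NaCl + H2O + CO2
n(HCl) per titration = 0.02889 × 0.03018 = 8.719 × 10^-4 mol
From the 1:2 ratio, n(Na2CO3) in each aliquot = 1/2 × 8.719 × 10^-4 = 4.360 × 10^-4 mol
n(Na2CO3) in the whole flask = 4.360 × 10^-4 × 200.0/50.00 = 1.744 × 10^-3 mol
mass of Na2CO3 = 1.744 × 10^-3 × 105.99 = 0.1848 g
% Na2CO3 = 0.1848 / 0.2022 × 100 = 91.41 %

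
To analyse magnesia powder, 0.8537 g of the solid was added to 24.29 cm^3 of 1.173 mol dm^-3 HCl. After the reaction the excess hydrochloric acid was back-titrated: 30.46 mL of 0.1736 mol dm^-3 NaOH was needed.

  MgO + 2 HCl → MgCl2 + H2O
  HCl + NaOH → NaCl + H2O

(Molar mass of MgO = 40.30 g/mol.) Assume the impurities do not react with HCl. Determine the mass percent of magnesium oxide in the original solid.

n(HCl) added = 0.02429 × 1.173 = 0.02849 mol
n(NaOH) used in back-titration = 0.03046 × 0.1736 = 5.288 × 10^-3 mol
n(HCl) left over = 5.288 × 10^-3 mol (1:1 ratio)
n(HCl) consumed by analyte = 0.02849 − 5.288 × 10^-3 = 0.02320 mol
From the 1:2 ratio, n(MgO) = 1/2 × 0.02320 = 0.01160 mol
mass of MgO = 0.01160 × 40.30 = 0.4676 g
% MgO = 0.4676 / 0.8537 × 100 = 54.77 %

54.77 %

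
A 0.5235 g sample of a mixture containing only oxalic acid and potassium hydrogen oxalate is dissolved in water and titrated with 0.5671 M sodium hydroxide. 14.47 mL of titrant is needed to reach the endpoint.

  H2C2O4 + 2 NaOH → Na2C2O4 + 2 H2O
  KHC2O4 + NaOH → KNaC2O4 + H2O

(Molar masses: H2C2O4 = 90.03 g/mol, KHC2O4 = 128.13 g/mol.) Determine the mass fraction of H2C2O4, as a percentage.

54.62 %

n(NaOH) = 0.01447 × 0.5671 = 8.206 × 10^-3 mol
Let x = n(H2C2O4), y = n(KHC2O4).
Titrant: 2x + 1y = 8.206 × 10^-3;  mass: 90.03x + 128.13y = 0.5235
Solving, x = 3.176 × 10^-3 mol, y = 1.854 × 10^-3 mol
mass of H2C2O4 = 3.176 × 10^-3 × 90.03 = 0.2859 g
% H2C2O4 = 0.2859 / 0.5235 × 100 = 54.62 %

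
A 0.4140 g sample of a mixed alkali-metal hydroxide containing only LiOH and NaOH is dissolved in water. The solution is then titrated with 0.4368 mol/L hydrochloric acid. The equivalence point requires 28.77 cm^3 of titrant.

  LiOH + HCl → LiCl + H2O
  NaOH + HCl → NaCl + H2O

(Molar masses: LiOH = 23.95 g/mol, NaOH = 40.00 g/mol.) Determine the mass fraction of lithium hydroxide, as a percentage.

n(HCl) = 0.02877 × 0.4368 = 0.01257 mol
Let x = n(LiOH), y = n(NaOH).
Titrant: 1x + 1y = 0.01257;  mass: 23.95x + 40.00y = 0.4140
Solving, x = 5.525 × 10^-3 mol, y = 7.042 × 10^-3 mol
mass of LiOH = 5.525 × 10^-3 × 23.95 = 0.1323 g
% LiOH = 0.1323 / 0.4140 × 100 = 31.96 %

31.96 %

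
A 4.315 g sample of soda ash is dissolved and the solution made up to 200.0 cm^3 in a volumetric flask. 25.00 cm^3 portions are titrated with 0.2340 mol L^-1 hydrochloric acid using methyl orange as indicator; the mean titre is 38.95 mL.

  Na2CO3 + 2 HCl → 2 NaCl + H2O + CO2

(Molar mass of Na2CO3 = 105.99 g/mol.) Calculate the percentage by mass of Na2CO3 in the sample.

89.55 %

n(HCl) per titration = 0.03895 × 0.2340 = 9.114 × 10^-3 mol
From the 1:2 ratio, n(Na2CO3) in each aliquot = 1/2 × 9.114 × 10^-3 = 4.557 × 10^-3 mol
n(Na2CO3) in the whole flask = 4.557 × 10^-3 × 200.0/25.00 = 0.03646 mol
mass of Na2CO3 = 0.03646 × 105.99 = 3.864 g
% Na2CO3 = 3.864 / 4.315 × 100 = 89.55 %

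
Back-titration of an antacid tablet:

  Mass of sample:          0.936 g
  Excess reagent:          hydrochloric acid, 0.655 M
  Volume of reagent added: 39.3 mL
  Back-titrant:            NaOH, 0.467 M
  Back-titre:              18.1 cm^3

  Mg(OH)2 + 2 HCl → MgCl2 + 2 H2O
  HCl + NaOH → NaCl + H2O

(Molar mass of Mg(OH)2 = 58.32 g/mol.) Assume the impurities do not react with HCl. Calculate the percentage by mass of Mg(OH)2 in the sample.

53.9 %

n(HCl) added = 0.0393 × 0.655 = 0.0257 mol
n(NaOH) used in back-titration = 0.0181 × 0.467 = 8.45 × 10^-3 mol
n(HCl) left over = 8.45 × 10^-3 mol (1:1 ratio)
n(HCl) consumed by analyte = 0.0257 − 8.45 × 10^-3 = 0.0173 mol
From the 1:2 ratio, n(Mg(OH)2) = 1/2 × 0.0173 = 8.64 × 10^-3 mol
mass of Mg(OH)2 = 8.64 × 10^-3 × 58.32 = 0.504 g
% Mg(OH)2 = 0.504 / 0.936 × 100 = 53.9 %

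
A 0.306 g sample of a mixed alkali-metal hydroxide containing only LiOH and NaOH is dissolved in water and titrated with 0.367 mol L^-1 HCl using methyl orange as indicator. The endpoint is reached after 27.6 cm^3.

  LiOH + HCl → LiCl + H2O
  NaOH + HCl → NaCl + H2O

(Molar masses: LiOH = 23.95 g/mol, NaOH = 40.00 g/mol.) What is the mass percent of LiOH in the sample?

48.4 %

n(HCl) = 0.0276 × 0.367 = 0.0101 mol
Let x = n(LiOH), y = n(NaOH).
Titrant: 1x + 1y = 0.0101;  mass: 23.95x + 40.00y = 0.306
Solving, x = 6.18 × 10^-3 mol, y = 3.95 × 10^-3 mol
mass of LiOH = 6.18 × 10^-3 × 23.95 = 0.148 g
% LiOH = 0.148 / 0.306 × 100 = 48.4 %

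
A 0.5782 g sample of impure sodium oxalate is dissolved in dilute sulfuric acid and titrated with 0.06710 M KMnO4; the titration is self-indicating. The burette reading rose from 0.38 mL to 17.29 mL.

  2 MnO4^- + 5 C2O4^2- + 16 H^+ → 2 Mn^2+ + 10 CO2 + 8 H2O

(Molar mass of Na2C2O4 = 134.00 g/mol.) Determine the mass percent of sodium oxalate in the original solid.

65.74 %

n(KMnO4) = 0.01691 L × 0.06710 mol/L = 1.135 × 10^-3 mol
From the 5:2 ratio, n(Na2C2O4) = 5/2 × 1.135 × 10^-3 = 2.837 × 10^-3 mol
mass of Na2C2O4 = 2.837 × 10^-3 × 134.00 g/mol = 0.3801 g
% Na2C2O4 = 0.3801 / 0.5782 × 100 = 65.74 %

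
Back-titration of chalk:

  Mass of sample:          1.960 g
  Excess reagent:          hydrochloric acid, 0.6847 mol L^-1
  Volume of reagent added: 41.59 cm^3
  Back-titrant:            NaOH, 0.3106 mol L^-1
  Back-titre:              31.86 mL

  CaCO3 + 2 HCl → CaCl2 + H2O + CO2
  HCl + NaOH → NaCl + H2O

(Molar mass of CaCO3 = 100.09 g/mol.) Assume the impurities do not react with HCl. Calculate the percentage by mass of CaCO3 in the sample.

n(HCl) added = 0.04159 × 0.6847 = 0.02848 mol
n(NaOH) used in back-titration = 0.03186 × 0.3106 = 9.896 × 10^-3 mol
n(HCl) left over = 9.896 × 10^-3 mol (1:1 ratio)
n(HCl) consumed by analyte = 0.02848 − 9.896 × 10^-3 = 0.01858 mol
From the 1:2 ratio, n(CaCO3) = 1/2 × 0.01858 = 9.290 × 10^-3 mol
mass of CaCO3 = 9.290 × 10^-3 × 100.09 = 0.9299 g
% CaCO3 = 0.9299 / 1.960 × 100 = 47.44 %

47.44 %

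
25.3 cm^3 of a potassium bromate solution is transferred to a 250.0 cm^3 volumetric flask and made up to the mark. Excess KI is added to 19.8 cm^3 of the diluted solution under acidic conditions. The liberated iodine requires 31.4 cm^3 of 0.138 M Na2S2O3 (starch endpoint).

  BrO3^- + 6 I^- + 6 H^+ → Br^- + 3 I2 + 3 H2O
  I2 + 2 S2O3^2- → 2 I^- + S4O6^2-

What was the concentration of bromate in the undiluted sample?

n(S2O3^2-) = 0.0314 × 0.138 = 4.33 × 10^-3 mol
n(I2) = n(S2O3^2-)/2 = 2.17 × 10^-3 mol
From the 1:3 ratio, n(BrO3^-) in the aliquot = 1/3 × 2.17 × 10^-3 = 7.22 × 10^-4 mol
[BrO3^-]_dilute = 7.22 × 10^-4 / 0.0198 = 0.0365 mol/L
[BrO3^-]_original = 0.0365 × 250.0/25.3 = 0.360 mol/L

0.360 M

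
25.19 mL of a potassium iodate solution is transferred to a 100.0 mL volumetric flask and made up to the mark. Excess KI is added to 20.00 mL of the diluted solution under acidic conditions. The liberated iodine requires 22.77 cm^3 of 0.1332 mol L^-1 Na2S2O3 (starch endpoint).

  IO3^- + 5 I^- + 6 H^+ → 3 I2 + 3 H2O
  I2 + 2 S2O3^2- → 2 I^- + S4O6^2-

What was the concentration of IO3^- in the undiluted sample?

n(S2O3^2-) = 0.02277 × 0.1332 = 3.033 × 10^-3 mol
n(I2) = n(S2O3^2-)/2 = 1.516 × 10^-3 mol
From the 1:3 ratio, n(IO3^-) in the aliquot = 1/3 × 1.516 × 10^-3 = 5.055 × 10^-4 mol
[IO3^-]_dilute = 5.055 × 10^-4 / 0.02000 = 0.02527 mol/L
[IO3^-]_original = 0.02527 × 100.0/25.19 = 0.1003 mol/L

0.1003 mol/L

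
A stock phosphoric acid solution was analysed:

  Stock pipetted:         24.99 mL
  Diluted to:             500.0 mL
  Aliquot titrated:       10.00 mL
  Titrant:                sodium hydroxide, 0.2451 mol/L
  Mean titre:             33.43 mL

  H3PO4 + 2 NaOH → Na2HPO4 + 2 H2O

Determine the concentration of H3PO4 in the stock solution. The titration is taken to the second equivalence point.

n(NaOH) = 0.03343 × 0.2451 = 8.194 × 10^-3 mol
From the 1:2 ratio, n(H3PO4) in the aliquot = 1/2 × 8.194 × 10^-3 = 4.097 × 10^-3 mol
[H3PO4]_dilute = 4.097 × 10^-3 / 0.01000 = 0.4097 mol/L
Dilution factor = 500.0 / 24.99 = 20.01
[H3PO4]_stock = 0.4097 × 20.01 = 8.197 mol/L

8.197 mol/L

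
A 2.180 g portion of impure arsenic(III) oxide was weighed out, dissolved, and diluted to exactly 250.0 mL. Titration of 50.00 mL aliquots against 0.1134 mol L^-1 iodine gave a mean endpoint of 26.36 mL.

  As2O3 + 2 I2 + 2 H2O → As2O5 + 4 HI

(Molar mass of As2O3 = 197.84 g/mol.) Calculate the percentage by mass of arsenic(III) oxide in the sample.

n(I2) per titration = 0.02636 × 0.1134 = 2.989 × 10^-3 mol
From the 1:2 ratio, n(As2O3) in each aliquot = 1/2 × 2.989 × 10^-3 = 1.495 × 10^-3 mol
n(As2O3) in the whole flask = 1.495 × 10^-3 × 250.0/50.00 = 7.473 × 10^-3 mol
mass of As2O3 = 7.473 × 10^-3 × 197.84 = 1.478 g
% As2O3 = 1.478 / 2.180 × 100 = 67.82 %

67.82 %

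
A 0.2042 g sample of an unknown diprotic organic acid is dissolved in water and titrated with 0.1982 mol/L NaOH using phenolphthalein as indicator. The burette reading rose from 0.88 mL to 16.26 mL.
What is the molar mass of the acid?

n(NaOH) = 0.01538 L × 0.1982 mol/L = 3.048 × 10^-3 mol
From the 1:2 ratio, n(H2A) = 1/2 × 3.048 × 10^-3 = 1.524 × 10^-3 mol
M = m / n = 0.2042 g / 1.524 × 10^-3 mol = 134.0 g/mol

134.0 g/mol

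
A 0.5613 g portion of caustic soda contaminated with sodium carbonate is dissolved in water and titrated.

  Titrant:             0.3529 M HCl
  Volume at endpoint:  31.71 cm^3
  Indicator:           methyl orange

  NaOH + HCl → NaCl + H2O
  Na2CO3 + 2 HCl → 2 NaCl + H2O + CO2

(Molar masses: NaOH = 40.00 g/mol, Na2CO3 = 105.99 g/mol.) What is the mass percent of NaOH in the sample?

17.40 %

n(HCl) = 0.03171 × 0.3529 = 0.01119 mol
Let x = n(NaOH), y = n(Na2CO3).
Titrant: 1x + 2y = 0.01119;  mass: 40.00x + 105.99y = 0.5613
Solving, x = 2.442 × 10^-3 mol, y = 4.374 × 10^-3 mol
mass of NaOH = 2.442 × 10^-3 × 40.00 = 0.09769 g
% NaOH = 0.09769 / 0.5613 × 100 = 17.40 %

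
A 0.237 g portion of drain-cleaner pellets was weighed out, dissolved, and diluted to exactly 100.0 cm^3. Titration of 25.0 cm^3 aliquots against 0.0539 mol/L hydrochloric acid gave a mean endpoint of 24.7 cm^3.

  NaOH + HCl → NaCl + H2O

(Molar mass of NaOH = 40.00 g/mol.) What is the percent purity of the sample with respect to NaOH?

n(HCl) per titration = 0.0247 × 0.0539 = 1.33 × 10^-3 mol
n(NaOH) in each aliquot = 1.33 × 10^-3 mol (1:1 ratio)
n(NaOH) in the whole flask = 1.33 × 10^-3 × 100.0/25.0 = 5.33 × 10^-3 mol
mass of NaOH = 5.33 × 10^-3 × 40.00 = 0.213 g
% NaOH = 0.213 / 0.237 × 100 = 89.9 %

89.9 %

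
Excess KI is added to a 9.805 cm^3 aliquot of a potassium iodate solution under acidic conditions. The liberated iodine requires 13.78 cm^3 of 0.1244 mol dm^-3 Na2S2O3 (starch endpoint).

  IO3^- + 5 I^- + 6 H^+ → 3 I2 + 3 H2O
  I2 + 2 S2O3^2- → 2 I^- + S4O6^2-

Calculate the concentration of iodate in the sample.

n(S2O3^2-) = 0.01378 × 0.1244 = 1.714 × 10^-3 mol
n(I2) = n(S2O3^2-)/2 = 8.571 × 10^-4 mol
From the 1:3 ratio, n(IO3^-) in the aliquot = 1/3 × 8.571 × 10^-4 = 2.857 × 10^-4 mol
[IO3^-] = 2.857 × 10^-4 / 0.009805 = 0.02914 mol/L

0.02914 mol/L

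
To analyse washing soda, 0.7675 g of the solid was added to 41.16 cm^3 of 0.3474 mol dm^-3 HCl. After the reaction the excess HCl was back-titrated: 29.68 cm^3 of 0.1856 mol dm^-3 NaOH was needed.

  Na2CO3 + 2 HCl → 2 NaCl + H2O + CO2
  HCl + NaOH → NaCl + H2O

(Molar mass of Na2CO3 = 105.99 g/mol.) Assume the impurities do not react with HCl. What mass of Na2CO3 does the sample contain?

n(HCl) added = 0.04116 × 0.3474 = 0.01430 mol
n(NaOH) used in back-titration = 0.02968 × 0.1856 = 5.509 × 10^-3 mol
n(HCl) left over = 5.509 × 10^-3 mol (1:1 ratio)
n(HCl) consumed by analyte = 0.01430 − 5.509 × 10^-3 = 8.790 × 10^-3 mol
From the 1:2 ratio, n(Na2CO3) = 1/2 × 8.790 × 10^-3 = 4.395 × 10^-3 mol
mass of Na2CO3 = 4.395 × 10^-3 × 105.99 = 0.4658 g

0.4658 g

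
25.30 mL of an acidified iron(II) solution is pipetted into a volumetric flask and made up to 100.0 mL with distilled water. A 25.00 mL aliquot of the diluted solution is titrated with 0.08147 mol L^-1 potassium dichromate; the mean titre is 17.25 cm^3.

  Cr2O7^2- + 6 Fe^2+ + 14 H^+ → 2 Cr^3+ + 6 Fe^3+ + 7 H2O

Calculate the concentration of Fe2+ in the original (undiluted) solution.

n(K2Cr2O7) = 0.01725 × 0.08147 = 1.405 × 10^-3 mol
From the 6:1 ratio, n(Fe2+) in the aliquot = 6/1 × 1.405 × 10^-3 = 8.432 × 10^-3 mol
[Fe2+]_dilute = 8.432 × 10^-3 / 0.02500 = 0.3373 mol/L
Dilution factor = 100.0 / 25.30 = 3.953
[Fe2+]_stock = 0.3373 × 3.953 = 1.333 mol/L

1.333 mol/L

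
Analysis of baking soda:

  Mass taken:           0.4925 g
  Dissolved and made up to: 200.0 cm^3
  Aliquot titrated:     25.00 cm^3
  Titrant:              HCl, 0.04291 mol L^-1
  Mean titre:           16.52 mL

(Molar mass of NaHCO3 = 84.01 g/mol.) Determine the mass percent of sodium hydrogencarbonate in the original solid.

96.73 %

NaHCO3 + HCl → NaCl + H2O + CO2
n(HCl) per titration = 0.01652 × 0.04291 = 7.089 × 10^-4 mol
n(NaHCO3) in each aliquot = 7.089 × 10^-4 mol (1:1 ratio)
n(NaHCO3) in the whole flask = 7.089 × 10^-4 × 200.0/25.00 = 5.671 × 10^-3 mol
mass of NaHCO3 = 5.671 × 10^-3 × 84.01 = 0.4764 g
% NaHCO3 = 0.4764 / 0.4925 × 100 = 96.73 %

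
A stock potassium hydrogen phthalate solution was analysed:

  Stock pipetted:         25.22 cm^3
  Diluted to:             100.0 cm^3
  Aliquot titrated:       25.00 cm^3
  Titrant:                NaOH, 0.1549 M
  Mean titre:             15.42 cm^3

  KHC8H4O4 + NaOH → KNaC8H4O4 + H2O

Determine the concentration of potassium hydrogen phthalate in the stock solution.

n(NaOH) = 0.01542 × 0.1549 = 2.389 × 10^-3 mol
n(KHC8H4O4) in the aliquot = 2.389 × 10^-3 mol (1:1 ratio)
[KHC8H4O4]_dilute = 2.389 × 10^-3 / 0.02500 = 0.09554 mol/L
Dilution factor = 100.0 / 25.22 = 3.965
[KHC8H4O4]_stock = 0.09554 × 3.965 = 0.3788 mol/L

0.3788 M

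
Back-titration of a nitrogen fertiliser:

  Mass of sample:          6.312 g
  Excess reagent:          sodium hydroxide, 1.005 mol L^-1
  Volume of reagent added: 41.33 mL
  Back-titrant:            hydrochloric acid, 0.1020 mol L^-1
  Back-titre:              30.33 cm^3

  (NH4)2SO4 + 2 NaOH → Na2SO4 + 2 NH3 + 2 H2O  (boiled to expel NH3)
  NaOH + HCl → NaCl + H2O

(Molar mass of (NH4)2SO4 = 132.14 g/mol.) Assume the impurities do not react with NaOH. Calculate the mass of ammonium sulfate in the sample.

2.540 g

n(NaOH) added = 0.04133 × 1.005 = 0.04154 mol
n(HCl) used in back-titration = 0.03033 × 0.1020 = 3.094 × 10^-3 mol
n(NaOH) left over = 3.094 × 10^-3 mol (1:1 ratio)
n(NaOH) consumed by analyte = 0.04154 − 3.094 × 10^-3 = 0.03844 mol
From the 1:2 ratio, n((NH4)2SO4) = 1/2 × 0.03844 = 0.01922 mol
mass of (NH4)2SO4 = 0.01922 × 132.14 = 2.540 g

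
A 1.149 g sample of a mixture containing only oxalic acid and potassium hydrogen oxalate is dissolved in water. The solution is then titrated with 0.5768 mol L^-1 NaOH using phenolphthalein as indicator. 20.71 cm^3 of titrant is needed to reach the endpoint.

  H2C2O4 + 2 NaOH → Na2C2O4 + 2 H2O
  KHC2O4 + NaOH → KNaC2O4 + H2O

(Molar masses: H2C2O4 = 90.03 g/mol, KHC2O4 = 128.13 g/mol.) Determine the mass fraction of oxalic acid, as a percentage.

n(NaOH) = 0.02071 × 0.5768 = 0.01195 mol
Let x = n(H2C2O4), y = n(KHC2O4).
Titrant: 2x + 1y = 0.01195;  mass: 90.03x + 128.13y = 1.149
Solving, x = 2.295 × 10^-3 mol, y = 7.355 × 10^-3 mol
mass of H2C2O4 = 2.295 × 10^-3 × 90.03 = 0.2067 g
% H2C2O4 = 0.2067 / 1.149 × 100 = 17.99 %

17.99 %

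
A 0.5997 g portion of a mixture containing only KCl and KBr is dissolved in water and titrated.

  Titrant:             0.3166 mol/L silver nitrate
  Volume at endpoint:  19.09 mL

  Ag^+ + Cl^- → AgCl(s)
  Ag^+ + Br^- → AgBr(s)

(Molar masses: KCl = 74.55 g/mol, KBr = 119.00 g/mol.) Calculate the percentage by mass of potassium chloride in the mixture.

n(AgNO3) = 0.01909 × 0.3166 = 6.044 × 10^-3 mol
Let x = n(KCl), y = n(KBr).
Titrant: 1x + 1y = 6.044 × 10^-3;  mass: 74.55x + 119.00y = 0.5997
Solving, x = 2.689 × 10^-3 mol, y = 3.355 × 10^-3 mol
mass of KCl = 2.689 × 10^-3 × 74.55 = 0.2005 g
% KCl = 0.2005 / 0.5997 × 100 = 33.43 %

33.43 %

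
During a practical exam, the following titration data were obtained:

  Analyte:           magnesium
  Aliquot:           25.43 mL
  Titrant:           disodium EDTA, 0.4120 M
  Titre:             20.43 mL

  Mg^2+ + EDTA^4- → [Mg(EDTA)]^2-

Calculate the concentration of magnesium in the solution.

n(EDTA) = 0.02043 L × 0.4120 mol/L = 8.417 × 10^-3 mol
n(Mg2+) = 8.417 × 10^-3 mol (1:1 mole ratio)
[Mg2+] = 8.417 × 10^-3 mol / 0.02543 L = 0.3310 mol/L

0.3310 M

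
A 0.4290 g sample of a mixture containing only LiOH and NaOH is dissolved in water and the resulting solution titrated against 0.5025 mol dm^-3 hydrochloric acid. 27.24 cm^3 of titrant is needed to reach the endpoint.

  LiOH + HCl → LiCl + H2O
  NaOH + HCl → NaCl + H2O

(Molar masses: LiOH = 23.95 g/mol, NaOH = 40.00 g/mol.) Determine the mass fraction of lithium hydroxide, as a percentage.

n(HCl) = 0.02724 × 0.5025 = 0.01369 mol
Let x = n(LiOH), y = n(NaOH).
Titrant: 1x + 1y = 0.01369;  mass: 23.95x + 40.00y = 0.4290
Solving, x = 7.385 × 10^-3 mol, y = 6.303 × 10^-3 mol
mass of LiOH = 7.385 × 10^-3 × 23.95 = 0.1769 g
% LiOH = 0.1769 / 0.4290 × 100 = 41.23 %

41.23 %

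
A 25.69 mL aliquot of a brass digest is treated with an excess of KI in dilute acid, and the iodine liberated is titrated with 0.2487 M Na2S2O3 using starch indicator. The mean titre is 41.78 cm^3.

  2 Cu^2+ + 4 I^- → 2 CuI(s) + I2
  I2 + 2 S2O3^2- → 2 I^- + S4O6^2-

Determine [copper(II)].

n(S2O3^2-) = 0.04178 × 0.2487 = 0.01039 mol
n(I2) = n(S2O3^2-)/2 = 5.195 × 10^-3 mol
From the 2:1 ratio, n(Cu2+) in the aliquot = 2/1 × 5.195 × 10^-3 = 0.01039 mol
[Cu2+] = 0.01039 / 0.02569 = 0.4045 mol/L

0.4045 M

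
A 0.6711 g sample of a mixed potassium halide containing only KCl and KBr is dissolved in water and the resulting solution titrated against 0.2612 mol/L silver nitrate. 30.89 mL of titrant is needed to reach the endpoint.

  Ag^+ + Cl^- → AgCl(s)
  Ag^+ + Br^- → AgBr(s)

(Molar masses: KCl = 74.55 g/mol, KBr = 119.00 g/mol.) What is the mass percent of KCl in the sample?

72.24 %

n(AgNO3) = 0.03089 × 0.2612 = 8.068 × 10^-3 mol
Let x = n(KCl), y = n(KBr).
Titrant: 1x + 1y = 8.068 × 10^-3;  mass: 74.55x + 119.00y = 0.6711
Solving, x = 6.503 × 10^-3 mol, y = 1.566 × 10^-3 mol
mass of KCl = 6.503 × 10^-3 × 74.55 = 0.4848 g
% KCl = 0.4848 / 0.6711 × 100 = 72.24 %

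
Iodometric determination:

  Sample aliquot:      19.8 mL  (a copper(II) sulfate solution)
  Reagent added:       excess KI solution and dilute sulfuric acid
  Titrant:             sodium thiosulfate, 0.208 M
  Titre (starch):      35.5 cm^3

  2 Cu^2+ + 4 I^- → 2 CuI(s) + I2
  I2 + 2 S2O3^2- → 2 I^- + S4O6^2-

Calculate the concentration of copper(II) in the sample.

n(S2O3^2-) = 0.0355 × 0.208 = 7.38 × 10^-3 mol
n(I2) = n(S2O3^2-)/2 = 3.69 × 10^-3 mol
From the 2:1 ratio, n(Cu2+) in the aliquot = 2/1 × 3.69 × 10^-3 = 7.38 × 10^-3 mol
[Cu2+] = 7.38 × 10^-3 / 0.0198 = 0.373 mol/L

0.373 M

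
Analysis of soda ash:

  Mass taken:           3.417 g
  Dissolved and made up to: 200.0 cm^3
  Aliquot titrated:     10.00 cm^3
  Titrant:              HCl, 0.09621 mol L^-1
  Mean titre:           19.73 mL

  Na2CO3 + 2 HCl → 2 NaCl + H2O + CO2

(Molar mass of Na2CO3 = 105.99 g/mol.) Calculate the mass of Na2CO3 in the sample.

2.012 g

n(HCl) per titration = 0.01973 × 0.09621 = 1.898 × 10^-3 mol
From the 1:2 ratio, n(Na2CO3) in each aliquot = 1/2 × 1.898 × 10^-3 = 9.491 × 10^-4 mol
n(Na2CO3) in the whole flask = 9.491 × 10^-4 × 200.0/10.00 = 0.01898 mol
mass of Na2CO3 = 0.01898 × 105.99 = 2.012 g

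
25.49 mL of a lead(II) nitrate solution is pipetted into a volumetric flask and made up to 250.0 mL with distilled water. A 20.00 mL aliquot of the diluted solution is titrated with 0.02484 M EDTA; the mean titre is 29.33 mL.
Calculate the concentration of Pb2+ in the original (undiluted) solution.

Pb^2+ + EDTA^4- → [Pb(EDTA)]^2-
n(EDTA) = 0.02933 × 0.02484 = 7.286 × 10^-4 mol
n(Pb2+) in the aliquot = 7.286 × 10^-4 mol (1:1 ratio)
[Pb2+]_dilute = 7.286 × 10^-4 / 0.02000 = 0.03643 mol/L
Dilution factor = 250.0 / 25.49 = 9.808
[Pb2+]_stock = 0.03643 × 9.808 = 0.3573 mol/L

0.3573 M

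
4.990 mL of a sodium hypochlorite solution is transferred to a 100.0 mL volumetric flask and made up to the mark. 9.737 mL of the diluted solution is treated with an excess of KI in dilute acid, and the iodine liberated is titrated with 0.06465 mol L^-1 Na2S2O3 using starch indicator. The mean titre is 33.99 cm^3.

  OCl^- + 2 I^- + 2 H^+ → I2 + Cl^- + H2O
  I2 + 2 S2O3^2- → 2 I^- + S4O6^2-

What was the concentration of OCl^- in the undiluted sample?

n(S2O3^2-) = 0.03399 × 0.06465 = 2.197 × 10^-3 mol
n(I2) = n(S2O3^2-)/2 = 1.099 × 10^-3 mol
n(OCl^-) in the aliquot = 1.099 × 10^-3 mol (1:1 ratio)
[OCl^-]_dilute = 1.099 × 10^-3 / 0.009737 = 0.1128 mol/L
[OCl^-]_original = 0.1128 × 100.0/4.990 = 2.261 mol/L

2.261 mol/L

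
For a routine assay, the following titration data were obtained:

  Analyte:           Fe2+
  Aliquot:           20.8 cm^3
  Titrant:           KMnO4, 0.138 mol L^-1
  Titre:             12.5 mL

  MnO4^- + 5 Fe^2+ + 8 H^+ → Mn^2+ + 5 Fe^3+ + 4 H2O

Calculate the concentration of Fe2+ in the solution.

n(KMnO4) = 0.0125 L × 0.138 mol/L = 1.73 × 10^-3 mol
From the 5:1 mole ratio, n(Fe2+) = 5/1 × 1.73 × 10^-3 = 8.62 × 10^-3 mol
[Fe2+] = 8.62 × 10^-3 mol / 0.0208 L = 0.415 mol/L

0.415 mol/L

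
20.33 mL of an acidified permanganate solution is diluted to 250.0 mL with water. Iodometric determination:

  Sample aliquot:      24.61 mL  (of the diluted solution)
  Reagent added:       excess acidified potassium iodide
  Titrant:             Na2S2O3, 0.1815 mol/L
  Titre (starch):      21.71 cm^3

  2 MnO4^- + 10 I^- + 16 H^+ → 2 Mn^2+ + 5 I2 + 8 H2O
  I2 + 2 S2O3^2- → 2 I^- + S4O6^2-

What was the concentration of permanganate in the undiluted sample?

0.3938 mol/L

n(S2O3^2-) = 0.02171 × 0.1815 = 3.940 × 10^-3 mol
n(I2) = n(S2O3^2-)/2 = 1.970 × 10^-3 mol
From the 2:5 ratio, n(MnO4^-) in the aliquot = 2/5 × 1.970 × 10^-3 = 7.881 × 10^-4 mol
[MnO4^-]_dilute = 7.881 × 10^-4 / 0.02461 = 0.03202 mol/L
[MnO4^-]_original = 0.03202 × 250.0/20.33 = 0.3938 mol/L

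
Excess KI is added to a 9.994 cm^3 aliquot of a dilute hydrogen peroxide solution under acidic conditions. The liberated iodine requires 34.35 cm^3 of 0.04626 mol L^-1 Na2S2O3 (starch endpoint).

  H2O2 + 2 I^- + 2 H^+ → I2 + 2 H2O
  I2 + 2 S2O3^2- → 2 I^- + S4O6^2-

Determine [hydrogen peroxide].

0.07950 mol/L

n(S2O3^2-) = 0.03435 × 0.04626 = 1.589 × 10^-3 mol
n(I2) = n(S2O3^2-)/2 = 7.945 × 10^-4 mol
n(H2O2) in the aliquot = 7.945 × 10^-4 mol (1:1 ratio)
[H2O2] = 7.945 × 10^-4 / 0.009994 = 0.07950 mol/L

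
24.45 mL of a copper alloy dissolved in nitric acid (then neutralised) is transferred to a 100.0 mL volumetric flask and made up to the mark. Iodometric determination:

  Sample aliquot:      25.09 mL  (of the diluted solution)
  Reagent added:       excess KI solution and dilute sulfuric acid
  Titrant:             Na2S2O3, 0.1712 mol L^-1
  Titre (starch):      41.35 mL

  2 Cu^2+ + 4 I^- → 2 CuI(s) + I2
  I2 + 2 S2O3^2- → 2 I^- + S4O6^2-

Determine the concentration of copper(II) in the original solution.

n(S2O3^2-) = 0.04135 × 0.1712 = 7.079 × 10^-3 mol
n(I2) = n(S2O3^2-)/2 = 3.540 × 10^-3 mol
From the 2:1 ratio, n(Cu2+) in the aliquot = 2/1 × 3.540 × 10^-3 = 7.079 × 10^-3 mol
[Cu2+]_dilute = 7.079 × 10^-3 / 0.02509 = 0.2821 mol/L
[Cu2+]_original = 0.2821 × 100.0/24.45 = 1.154 mol/L

1.154 mol/L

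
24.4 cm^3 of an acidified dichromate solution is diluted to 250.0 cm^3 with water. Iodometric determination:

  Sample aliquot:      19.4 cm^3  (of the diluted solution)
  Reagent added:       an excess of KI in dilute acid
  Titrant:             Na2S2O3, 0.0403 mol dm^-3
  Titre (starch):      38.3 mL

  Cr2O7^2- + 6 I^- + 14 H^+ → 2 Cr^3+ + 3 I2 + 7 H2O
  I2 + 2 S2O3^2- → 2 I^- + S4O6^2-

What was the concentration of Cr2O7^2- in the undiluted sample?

n(S2O3^2-) = 0.0383 × 0.0403 = 1.54 × 10^-3 mol
n(I2) = n(S2O3^2-)/2 = 7.72 × 10^-4 mol
From the 1:3 ratio, n(Cr2O7^2-) in the aliquot = 1/3 × 7.72 × 10^-4 = 2.57 × 10^-4 mol
[Cr2O7^2-]_dilute = 2.57 × 10^-4 / 0.0194 = 0.0133 mol/L
[Cr2O7^2-]_original = 0.0133 × 250.0/24.4 = 0.136 mol/L

0.136 mol/L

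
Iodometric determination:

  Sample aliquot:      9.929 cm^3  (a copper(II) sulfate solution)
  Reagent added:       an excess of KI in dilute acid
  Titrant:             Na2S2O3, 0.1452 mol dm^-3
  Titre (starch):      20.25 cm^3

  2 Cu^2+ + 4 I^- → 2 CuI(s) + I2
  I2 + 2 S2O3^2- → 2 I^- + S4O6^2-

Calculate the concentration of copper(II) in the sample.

n(S2O3^2-) = 0.02025 × 0.1452 = 2.940 × 10^-3 mol
n(I2) = n(S2O3^2-)/2 = 1.470 × 10^-3 mol
From the 2:1 ratio, n(Cu2+) in the aliquot = 2/1 × 1.470 × 10^-3 = 2.940 × 10^-3 mol
[Cu2+] = 2.940 × 10^-3 / 0.009929 = 0.2961 mol/L

0.2961 mol/L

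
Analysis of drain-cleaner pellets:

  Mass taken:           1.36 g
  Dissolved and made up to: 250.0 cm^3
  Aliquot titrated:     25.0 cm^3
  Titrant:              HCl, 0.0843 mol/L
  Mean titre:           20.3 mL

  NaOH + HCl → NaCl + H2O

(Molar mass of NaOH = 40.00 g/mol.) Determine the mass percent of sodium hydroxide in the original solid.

50.3 %

n(HCl) per titration = 0.0203 × 0.0843 = 1.71 × 10^-3 mol
n(NaOH) in each aliquot = 1.71 × 10^-3 mol (1:1 ratio)
n(NaOH) in the whole flask = 1.71 × 10^-3 × 250.0/25.0 = 0.0171 mol
mass of NaOH = 0.0171 × 40.00 = 0.685 g
% NaOH = 0.685 / 1.36 × 100 = 50.3 %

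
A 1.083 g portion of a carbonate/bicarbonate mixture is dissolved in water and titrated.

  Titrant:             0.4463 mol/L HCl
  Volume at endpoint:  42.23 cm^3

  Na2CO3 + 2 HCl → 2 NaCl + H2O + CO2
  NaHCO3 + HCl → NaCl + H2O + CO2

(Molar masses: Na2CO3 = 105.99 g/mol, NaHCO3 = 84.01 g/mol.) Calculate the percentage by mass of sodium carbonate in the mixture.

n(HCl) = 0.04223 × 0.4463 = 0.01885 mol
Let x = n(Na2CO3), y = n(NaHCO3).
Titrant: 2x + 1y = 0.01885;  mass: 105.99x + 84.01y = 1.083
Solving, x = 8.066 × 10^-3 mol, y = 2.714 × 10^-3 mol
mass of Na2CO3 = 8.066 × 10^-3 × 105.99 = 0.8550 g
% Na2CO3 = 0.8550 / 1.083 × 100 = 78.94 %

78.94 %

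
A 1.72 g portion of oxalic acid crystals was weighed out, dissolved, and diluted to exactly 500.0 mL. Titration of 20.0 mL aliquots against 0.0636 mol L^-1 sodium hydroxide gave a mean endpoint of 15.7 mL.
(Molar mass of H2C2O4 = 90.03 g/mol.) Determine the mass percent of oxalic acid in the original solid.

65.3 %

H2C2O4 + 2 NaOH → Na2C2O4 + 2 H2O
n(NaOH) per titration = 0.0157 × 0.0636 = 9.99 × 10^-4 mol
From the 1:2 ratio, n(H2C2O4) in each aliquot = 1/2 × 9.99 × 10^-4 = 4.99 × 10^-4 mol
n(H2C2O4) in the whole flask = 4.99 × 10^-4 × 500.0/20.0 = 0.0125 mol
mass of H2C2O4 = 0.0125 × 90.03 = 1.12 g
% H2C2O4 = 1.12 / 1.72 × 100 = 65.3 %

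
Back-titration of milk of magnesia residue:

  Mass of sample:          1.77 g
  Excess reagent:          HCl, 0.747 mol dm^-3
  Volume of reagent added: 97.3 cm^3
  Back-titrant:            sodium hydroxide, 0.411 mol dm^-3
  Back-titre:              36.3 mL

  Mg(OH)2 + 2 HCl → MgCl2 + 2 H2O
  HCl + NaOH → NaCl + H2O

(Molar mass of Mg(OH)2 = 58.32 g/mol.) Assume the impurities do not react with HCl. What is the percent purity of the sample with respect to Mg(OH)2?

n(HCl) added = 0.0973 × 0.747 = 0.0727 mol
n(NaOH) used in back-titration = 0.0363 × 0.411 = 0.0149 mol
n(HCl) left over = 0.0149 mol (1:1 ratio)
n(HCl) consumed by analyte = 0.0727 − 0.0149 = 0.0578 mol
From the 1:2 ratio, n(Mg(OH)2) = 1/2 × 0.0578 = 0.0289 mol
mass of Mg(OH)2 = 0.0289 × 58.32 = 1.68 g
% Mg(OH)2 = 1.68 / 1.77 × 100 = 95.2 %

95.2 %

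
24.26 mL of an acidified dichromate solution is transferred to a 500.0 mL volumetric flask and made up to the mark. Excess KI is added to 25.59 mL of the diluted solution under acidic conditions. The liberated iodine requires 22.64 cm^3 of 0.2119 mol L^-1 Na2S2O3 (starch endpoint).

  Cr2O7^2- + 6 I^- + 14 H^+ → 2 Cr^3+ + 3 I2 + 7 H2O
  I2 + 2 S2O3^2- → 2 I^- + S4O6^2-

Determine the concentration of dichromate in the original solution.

0.6440 mol/L

n(S2O3^2-) = 0.02264 × 0.2119 = 4.797 × 10^-3 mol
n(I2) = n(S2O3^2-)/2 = 2.399 × 10^-3 mol
From the 1:3 ratio, n(Cr2O7^2-) in the aliquot = 1/3 × 2.399 × 10^-3 = 7.996 × 10^-4 mol
[Cr2O7^2-]_dilute = 7.996 × 10^-4 / 0.02559 = 0.03125 mol/L
[Cr2O7^2-]_original = 0.03125 × 500.0/24.26 = 0.6440 mol/L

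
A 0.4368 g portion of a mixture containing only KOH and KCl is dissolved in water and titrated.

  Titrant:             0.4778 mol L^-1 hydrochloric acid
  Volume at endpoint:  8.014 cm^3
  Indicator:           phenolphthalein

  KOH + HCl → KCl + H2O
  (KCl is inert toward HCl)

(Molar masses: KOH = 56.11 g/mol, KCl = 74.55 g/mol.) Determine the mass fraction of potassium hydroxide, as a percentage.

49.19 %

n(HCl) = 0.008014 × 0.4778 = 3.829 × 10^-3 mol
Let x = n(KOH), y = n(KCl).
Titrant: 1x = 3.829 × 10^-3;  mass: 56.11x + 74.55y = 0.4368
Solving, x = 3.829 × 10^-3 mol, y = 2.977 × 10^-3 mol
mass of KOH = 3.829 × 10^-3 × 56.11 = 0.2149 g
% KOH = 0.2149 / 0.4368 × 100 = 49.19 %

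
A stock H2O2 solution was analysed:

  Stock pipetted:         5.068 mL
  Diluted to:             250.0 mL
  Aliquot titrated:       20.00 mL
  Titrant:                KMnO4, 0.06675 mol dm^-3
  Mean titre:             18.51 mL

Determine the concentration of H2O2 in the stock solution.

7.619 mol/L

2 MnO4^- + 5 H2O2 + 6 H^+ → 2 Mn^2+ + 5 O2 + 8 H2O
n(KMnO4) = 0.01851 × 0.06675 = 1.236 × 10^-3 mol
From the 5:2 ratio, n(H2O2) in the aliquot = 5/2 × 1.236 × 10^-3 = 3.089 × 10^-3 mol
[H2O2]_dilute = 3.089 × 10^-3 / 0.02000 = 0.1544 mol/L
Dilution factor = 250.0 / 5.068 = 49.33
[H2O2]_stock = 0.1544 × 49.33 = 7.619 mol/L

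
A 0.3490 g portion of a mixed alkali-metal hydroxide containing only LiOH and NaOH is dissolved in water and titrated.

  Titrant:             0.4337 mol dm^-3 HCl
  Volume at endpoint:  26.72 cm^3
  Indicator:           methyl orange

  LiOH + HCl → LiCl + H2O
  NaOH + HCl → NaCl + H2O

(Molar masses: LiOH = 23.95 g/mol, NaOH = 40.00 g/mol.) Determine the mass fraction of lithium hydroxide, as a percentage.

48.97 %

n(HCl) = 0.02672 × 0.4337 = 0.01159 mol
Let x = n(LiOH), y = n(NaOH).
Titrant: 1x + 1y = 0.01159;  mass: 23.95x + 40.00y = 0.3490
Solving, x = 7.136 × 10^-3 mol, y = 4.452 × 10^-3 mol
mass of LiOH = 7.136 × 10^-3 × 23.95 = 0.1709 g
% LiOH = 0.1709 / 0.3490 × 100 = 48.97 %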